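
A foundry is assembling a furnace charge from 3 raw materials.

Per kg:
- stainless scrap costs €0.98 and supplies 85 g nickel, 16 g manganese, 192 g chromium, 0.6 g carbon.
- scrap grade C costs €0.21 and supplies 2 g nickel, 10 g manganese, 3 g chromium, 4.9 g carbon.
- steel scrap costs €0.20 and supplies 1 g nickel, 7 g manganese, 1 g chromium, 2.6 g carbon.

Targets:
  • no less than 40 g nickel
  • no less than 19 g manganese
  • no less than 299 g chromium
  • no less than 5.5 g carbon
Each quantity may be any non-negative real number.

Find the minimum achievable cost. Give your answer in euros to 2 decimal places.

€1.71

Set it up as a linear program. Let x1 = kg of stainless scrap, x2 = kg of scrap grade C, x3 = kg of steel scrap.
Minimize 0.98x1 + 0.21x2 + 0.2x3 with:
  85x1 + 2x2 + 1x3 ≥ 40   (nickel)
  16x1 + 10x2 + 7x3 ≥ 19   (manganese)
  192x1 + 3x2 + 1x3 ≥ 299   (chromium)
  0.6x1 + 4.9x2 + 2.6x3 ≥ 5.5   (carbon)
  x1, x2, x3 ≥ 0.
At the optimum only stainless scrap, scrap grade C are positive (steel scrap = 0). Binding constraints: chromium and carbon.
So stainless scrap = 1.543 kg, scrap grade C = 0.9335 kg.
Objective = 0.98·1.543 + 0.21·0.9335 = 1.7082.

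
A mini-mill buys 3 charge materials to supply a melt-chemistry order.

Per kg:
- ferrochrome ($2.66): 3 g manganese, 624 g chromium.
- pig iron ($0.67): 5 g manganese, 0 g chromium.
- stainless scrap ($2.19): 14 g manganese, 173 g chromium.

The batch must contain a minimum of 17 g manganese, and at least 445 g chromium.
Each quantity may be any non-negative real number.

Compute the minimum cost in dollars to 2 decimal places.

Let x1 = kg of ferrochrome, x2 = kg of pig iron, x3 = kg of stainless scrap.
min 2.66x1 + 0.67x2 + 2.19x3 subject to:
  3x1 + 5x2 + 14x3 ≥ 17   (manganese)
  624x1 + 173x3 ≥ 445   (chromium)
  x1, x2, x3 ≥ 0.
At the optimum only ferrochrome, stainless scrap are positive (pig iron = 0). The manganese and chromium requirements are met with equality.
Optimal quantities: ferrochrome = 0.4003 kg, stainless scrap = 1.129 kg.
Objective = 2.66·0.4003 + 2.19·1.129 = 3.5373.

$3.54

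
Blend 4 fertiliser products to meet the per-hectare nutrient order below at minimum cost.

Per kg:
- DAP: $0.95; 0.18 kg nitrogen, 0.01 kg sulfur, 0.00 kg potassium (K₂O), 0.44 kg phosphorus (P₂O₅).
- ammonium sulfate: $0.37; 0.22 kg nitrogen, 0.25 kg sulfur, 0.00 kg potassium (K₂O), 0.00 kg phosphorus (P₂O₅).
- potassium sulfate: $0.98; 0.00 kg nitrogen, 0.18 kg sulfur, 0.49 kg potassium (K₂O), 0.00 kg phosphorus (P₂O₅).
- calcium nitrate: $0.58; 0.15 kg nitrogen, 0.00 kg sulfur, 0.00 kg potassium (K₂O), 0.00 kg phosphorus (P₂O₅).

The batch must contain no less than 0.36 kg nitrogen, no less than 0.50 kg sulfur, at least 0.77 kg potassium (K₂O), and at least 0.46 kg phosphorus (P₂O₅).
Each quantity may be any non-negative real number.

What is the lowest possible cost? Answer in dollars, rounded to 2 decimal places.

$2.84

Treat it as an LP. Let x1 = kg of DAP, x2 = kg of ammonium sulfate, x3 = kg of potassium sulfate, x4 = kg of calcium nitrate.
min 0.95x1 + 0.37x2 + 0.98x3 + 0.58x4 with:
  0.18x1 + 0.22x2 + 0.15x4 ≥ 0.36   (nitrogen)
  0.01x1 + 0.25x2 + 0.18x3 ≥ 0.5   (sulfur)
  0.49x3 ≥ 0.77   (potassium (K₂O))
  0.44x1 ≥ 0.46   (phosphorus (P₂O₅))
  x1, x2, x3, x4 ≥ 0.
The minimum-cost mix takes nothing from calcium nitrate — only DAP, ammonium sulfate, potassium sulfate. There the sulfur, potassium (K₂O), phosphorus (P₂O₅) constraints are tight.
Solving gives x1 = 1.045, x2 = 0.8268, x3 = 1.571.
Hence cost = 0.95·1.045 + 0.37·0.8268 + 0.98·1.571 = $2.8382.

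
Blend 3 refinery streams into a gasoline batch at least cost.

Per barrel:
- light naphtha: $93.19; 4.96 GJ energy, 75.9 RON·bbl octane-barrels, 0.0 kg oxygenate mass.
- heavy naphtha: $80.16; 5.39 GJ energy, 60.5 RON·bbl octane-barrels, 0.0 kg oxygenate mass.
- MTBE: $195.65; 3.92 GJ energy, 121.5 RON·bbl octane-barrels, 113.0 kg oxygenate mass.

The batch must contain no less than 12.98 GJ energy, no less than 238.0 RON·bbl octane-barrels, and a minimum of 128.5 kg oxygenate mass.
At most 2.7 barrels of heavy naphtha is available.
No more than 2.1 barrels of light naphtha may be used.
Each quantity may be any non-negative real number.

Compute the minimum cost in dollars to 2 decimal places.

$353.24

Let x1 = barrels of light naphtha, x2 = barrels of heavy naphtha, x3 = barrels of MTBE.
Minimise 93.19x1 + 80.16x2 + 195.65x3 subject to:
  4.96x1 + 5.39x2 + 3.92x3 ≥ 12.98   (energy)
  75.9x1 + 60.5x2 + 121.5x3 ≥ 238   (octane-barrels)
  113x3 ≥ 128.5   (oxygenate mass)
  x2 ≤ 2.7
  x1 ≤ 2.1
  x1, x2, x3 ≥ 0.
The optimal mix uses every input. The energy, octane-barrels, oxygenate mass requirements are met with equality.
So light naphtha = 0.206441 barrels, heavy naphtha = 1.39116 barrels, MTBE = 1.13717 barrels.
Total cost: 93.19·0.206441 + 80.16·1.39116 + 195.65·1.13717 = 353.2409.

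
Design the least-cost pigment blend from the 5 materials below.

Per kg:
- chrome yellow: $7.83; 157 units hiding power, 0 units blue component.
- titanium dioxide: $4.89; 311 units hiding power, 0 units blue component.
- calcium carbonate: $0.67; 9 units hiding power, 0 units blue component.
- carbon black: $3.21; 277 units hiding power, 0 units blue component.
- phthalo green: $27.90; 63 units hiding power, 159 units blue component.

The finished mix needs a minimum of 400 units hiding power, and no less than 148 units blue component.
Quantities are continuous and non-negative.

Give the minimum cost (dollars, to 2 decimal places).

$29.93

Let x1 = kg of chrome yellow, x2 = kg of titanium dioxide, x3 = kg of calcium carbonate, x4 = kg of carbon black, x5 = kg of phthalo green.
min 7.83x1 + 4.89x2 + 0.67x3 + 3.21x4 + 27.9x5 with:
  157x1 + 311x2 + 9x3 + 277x4 + 63x5 ≥ 400   (hiding power)
  159x5 ≥ 148   (blue component)
  x1, x2, x3, x4, x5 ≥ 0.
The optimal basis is {carbon black, phthalo green}; chrome yellow, titanium dioxide, calcium carbonate drop out. Binding constraints: hiding power and blue component.
So carbon black = 1.2323 kg, phthalo green = 0.93082 kg.
Hence cost = 3.21·1.2323 + 27.9·0.93082 = $29.9256.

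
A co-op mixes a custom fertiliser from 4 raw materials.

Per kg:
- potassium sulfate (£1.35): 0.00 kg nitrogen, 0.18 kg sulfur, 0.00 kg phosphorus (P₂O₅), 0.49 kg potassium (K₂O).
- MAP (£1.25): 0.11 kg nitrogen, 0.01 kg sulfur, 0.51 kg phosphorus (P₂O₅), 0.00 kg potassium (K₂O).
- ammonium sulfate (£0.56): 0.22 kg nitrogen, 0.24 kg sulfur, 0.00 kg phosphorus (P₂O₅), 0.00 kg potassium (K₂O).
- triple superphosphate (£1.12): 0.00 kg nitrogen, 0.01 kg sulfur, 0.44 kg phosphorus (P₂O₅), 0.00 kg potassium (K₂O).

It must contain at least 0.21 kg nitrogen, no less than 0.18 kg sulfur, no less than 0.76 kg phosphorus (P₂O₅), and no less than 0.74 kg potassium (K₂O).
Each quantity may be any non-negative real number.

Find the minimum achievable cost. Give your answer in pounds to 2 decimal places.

£4.02

Let x1 = kg of potassium sulfate, x2 = kg of MAP, x3 = kg of ammonium sulfate, x4 = kg of triple superphosphate.
Minimize 1.35x1 + 1.25x2 + 0.56x3 + 1.12x4 subject to:
  0.11x2 + 0.22x3 ≥ 0.21   (nitrogen)
  0.18x1 + 0.01x2 + 0.24x3 + 0.01x4 ≥ 0.18   (sulfur)
  0.51x2 + 0.44x4 ≥ 0.76   (phosphorus (P₂O₅))
  0.49x1 ≥ 0.74   (potassium (K₂O))
  x1, x2, x3, x4 ≥ 0.
The optimal basis is {potassium sulfate, MAP, ammonium sulfate}; triple superphosphate drops out. There the nitrogen, phosphorus (P₂O₅), potassium (K₂O) constraints are tight.
Optimal quantities: potassium sulfate = 1.51 kg, MAP = 1.49 kg, ammonium sulfate = 0.2094 kg.
Hence cost = 1.35·1.51 + 1.25·1.49 + 0.56·0.2094 = £4.0183.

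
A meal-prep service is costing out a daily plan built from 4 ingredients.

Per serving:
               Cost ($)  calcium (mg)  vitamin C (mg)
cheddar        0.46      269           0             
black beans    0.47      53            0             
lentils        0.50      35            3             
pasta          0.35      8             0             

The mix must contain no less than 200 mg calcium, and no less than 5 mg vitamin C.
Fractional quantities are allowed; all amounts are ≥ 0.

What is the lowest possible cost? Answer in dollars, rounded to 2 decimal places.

This is a linear program. Let x1 = servings of cheddar, x2 = servings of black beans, x3 = servings of lentils, x4 = servings of pasta.
min 0.46x1 + 0.47x2 + 0.5x3 + 0.35x4 with:
  269x1 + 53x2 + 35x3 + 8x4 ≥ 200   (calcium)
  3x3 ≥ 5   (vitamin C)
  x1, x2, x3, x4 ≥ 0.
The minimum-cost mix takes nothing from black beans, pasta — only cheddar, lentils. The calcium and vitamin C requirements are met with equality.
Optimal quantities: cheddar = 0.5266 servings, lentils = 1.667 servings.
Cost = 0.46·0.5266 + 0.5·1.667 = 1.0757.

$1.08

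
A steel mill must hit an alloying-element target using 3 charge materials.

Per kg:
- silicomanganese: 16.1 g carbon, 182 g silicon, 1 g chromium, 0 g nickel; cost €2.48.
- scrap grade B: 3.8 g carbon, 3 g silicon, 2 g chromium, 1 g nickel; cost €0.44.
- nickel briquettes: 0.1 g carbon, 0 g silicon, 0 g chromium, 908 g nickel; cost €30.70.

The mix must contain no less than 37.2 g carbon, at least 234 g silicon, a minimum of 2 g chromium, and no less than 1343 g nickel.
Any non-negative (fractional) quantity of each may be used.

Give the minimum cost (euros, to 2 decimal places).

€50.29

Treat it as an LP. Let x1 = kg of silicomanganese, x2 = kg of scrap grade B, x3 = kg of nickel briquettes.
min 2.48x1 + 0.44x2 + 30.7x3 with:
  16.1x1 + 3.8x2 + 0.1x3 ≥ 37.2   (carbon)
  182x1 + 3x2 ≥ 234   (silicon)
  1x1 + 2x2 ≥ 2   (chromium)
  1x2 + 908x3 ≥ 1343   (nickel)
  x1, x2, x3 ≥ 0.
All 3 inputs are positive at the optimum. The carbon, silicon, nickel requirements are met with equality.
So silicomanganese = 1.209 kg, scrap grade B = 4.626 kg, nickel briquettes = 1.474 kg.
Hence cost = 2.48·1.209 + 0.44·4.626 + 30.7·1.474 = €50.2856.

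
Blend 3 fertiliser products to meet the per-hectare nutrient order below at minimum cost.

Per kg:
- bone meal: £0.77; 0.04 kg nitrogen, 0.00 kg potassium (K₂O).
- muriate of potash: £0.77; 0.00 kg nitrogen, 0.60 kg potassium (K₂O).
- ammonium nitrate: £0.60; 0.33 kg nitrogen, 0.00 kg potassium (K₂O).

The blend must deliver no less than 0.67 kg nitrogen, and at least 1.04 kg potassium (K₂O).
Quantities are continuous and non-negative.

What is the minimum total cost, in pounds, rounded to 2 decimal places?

£2.55

This is a linear program. Let x1 = kg of bone meal, x2 = kg of muriate of potash, x3 = kg of ammonium nitrate.
min 0.77x1 + 0.77x2 + 0.6x3 subject to:
  0.04x1 + 0.33x3 ≥ 0.67   (nitrogen)
  0.6x2 ≥ 1.04   (potassium (K₂O))
  x1, x2, x3 ≥ 0.
The minimum-cost mix takes nothing from bone meal — only muriate of potash, ammonium nitrate. There the nitrogen and potassium (K₂O) constraints are tight.
That vertex is x2 = 1.733, x3 = 2.03.
Hence cost = 0.77·1.733 + 0.6·2.03 = £2.5524.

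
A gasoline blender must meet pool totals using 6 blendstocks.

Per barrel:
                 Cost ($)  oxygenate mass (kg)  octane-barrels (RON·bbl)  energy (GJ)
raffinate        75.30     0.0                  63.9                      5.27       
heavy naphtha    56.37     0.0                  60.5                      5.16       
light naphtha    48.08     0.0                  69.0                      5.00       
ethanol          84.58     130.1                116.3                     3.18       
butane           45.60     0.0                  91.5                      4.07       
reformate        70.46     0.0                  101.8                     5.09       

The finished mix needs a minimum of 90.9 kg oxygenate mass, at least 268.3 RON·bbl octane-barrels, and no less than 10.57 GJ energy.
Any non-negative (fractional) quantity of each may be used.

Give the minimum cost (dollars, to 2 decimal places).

This is a linear program. Let x1 = barrels of raffinate, x2 = barrels of heavy naphtha, x3 = barrels of light naphtha, x4 = barrels of ethanol, x5 = barrels of butane, x6 = barrels of reformate.
Minimise 75.3x1 + 56.37x2 + 48.08x3 + 84.58x4 + 45.6x5 + 70.46x6 with:
  130.1x4 ≥ 90.9   (oxygenate mass)
  63.9x1 + 60.5x2 + 69x3 + 116.3x4 + 91.5x5 + 101.8x6 ≥ 268.3   (octane-barrels)
  5.27x1 + 5.16x2 + 5x3 + 3.18x4 + 4.07x5 + 5.09x6 ≥ 10.57   (energy)
  x1, x2, x3, x4, x5, x6 ≥ 0.
The minimum-cost mix takes nothing from raffinate, heavy naphtha, reformate — only light naphtha, ethanol, butane. There the oxygenate mass, octane-barrels, energy constraints are tight.
So light naphtha = 0.01469 barrels, ethanol = 0.6987 barrels, butane = 2.033 barrels.
Hence cost = 48.08·0.01469 + 84.58·0.6987 + 45.6·2.033 = $152.5071.

$152.51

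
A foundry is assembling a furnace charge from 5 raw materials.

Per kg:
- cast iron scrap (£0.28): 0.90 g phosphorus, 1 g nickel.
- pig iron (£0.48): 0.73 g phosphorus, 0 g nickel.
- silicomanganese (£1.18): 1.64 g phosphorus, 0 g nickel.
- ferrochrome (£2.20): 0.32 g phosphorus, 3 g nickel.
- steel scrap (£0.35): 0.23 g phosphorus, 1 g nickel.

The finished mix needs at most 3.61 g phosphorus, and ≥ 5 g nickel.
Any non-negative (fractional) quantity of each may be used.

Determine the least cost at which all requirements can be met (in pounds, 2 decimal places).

Let x1 = kg of cast iron scrap, x2 = kg of pig iron, x3 = kg of silicomanganese, x4 = kg of ferrochrome, x5 = kg of steel scrap.
Minimise 0.28x1 + 0.48x2 + 1.18x3 + 2.2x4 + 0.35x5 subject to:
  0.9x1 + 0.73x2 + 1.64x3 + 0.32x4 + 0.23x5 ≤ 3.61   (phosphorus)
  1x1 + 3x4 + 1x5 ≥ 5   (nickel)
  x1, x2, x3, x4, x5 ≥ 0.
The cheapest feasible vertex uses only cast iron scrap, steel scrap; pig iron, silicomanganese, ferrochrome are not used. The phosphorus and nickel requirements are met with equality.
Optimal quantities: cast iron scrap = 3.672 kg, steel scrap = 1.328 kg.
Hence cost = 0.28·3.672 + 0.35·1.328 = £1.4930.

£1.49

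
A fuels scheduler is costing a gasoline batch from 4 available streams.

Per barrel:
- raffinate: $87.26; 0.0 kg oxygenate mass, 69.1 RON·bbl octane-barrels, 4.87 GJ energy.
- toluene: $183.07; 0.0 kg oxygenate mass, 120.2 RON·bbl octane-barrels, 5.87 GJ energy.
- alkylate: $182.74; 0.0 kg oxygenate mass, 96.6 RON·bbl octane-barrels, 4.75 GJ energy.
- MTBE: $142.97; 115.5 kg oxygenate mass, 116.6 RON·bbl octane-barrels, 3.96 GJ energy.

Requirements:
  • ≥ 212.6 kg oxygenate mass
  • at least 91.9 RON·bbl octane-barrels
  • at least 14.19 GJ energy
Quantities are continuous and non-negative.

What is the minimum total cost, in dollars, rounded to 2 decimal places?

$386.81

Set it up as a linear program. Let x1 = barrels of raffinate, x2 = barrels of toluene, x3 = barrels of alkylate, x4 = barrels of MTBE.
Minimise 87.26x1 + 183.07x2 + 182.74x3 + 142.97x4 subject to:
  115.5x4 ≥ 212.6   (oxygenate mass)
  69.1x1 + 120.2x2 + 96.6x3 + 116.6x4 ≥ 91.9   (octane-barrels)
  4.87x1 + 5.87x2 + 4.75x3 + 3.96x4 ≥ 14.19   (energy)
  x1, x2, x3, x4 ≥ 0.
The optimal basis is {raffinate, MTBE}; toluene, alkylate drop out. Binding constraints: oxygenate mass and energy.
That vertex is x1 = 1.417, x4 = 1.8407.
Cost = 87.26·1.417 + 142.97·1.8407 = 386.8123.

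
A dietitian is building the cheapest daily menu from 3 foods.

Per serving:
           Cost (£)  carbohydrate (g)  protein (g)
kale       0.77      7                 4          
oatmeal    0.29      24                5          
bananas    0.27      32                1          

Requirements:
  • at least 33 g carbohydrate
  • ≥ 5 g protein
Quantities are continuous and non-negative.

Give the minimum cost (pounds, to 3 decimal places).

Set it up as a linear program. Let x1 = servings of kale, x2 = servings of oatmeal, x3 = servings of bananas.
Minimize 0.77x1 + 0.29x2 + 0.27x3 subject to:
  7x1 + 24x2 + 32x3 ≥ 33   (carbohydrate)
  4x1 + 5x2 + 1x3 ≥ 5   (protein)
  x1, x2, x3 ≥ 0.
At the optimum only oatmeal, bananas are positive (kale = 0). Binding constraints: carbohydrate and protein.
Solving gives x2 = 0.9338, x3 = 0.3309.
Hence cost = 0.29·0.9338 + 0.27·0.3309 = £0.36015.

£0.360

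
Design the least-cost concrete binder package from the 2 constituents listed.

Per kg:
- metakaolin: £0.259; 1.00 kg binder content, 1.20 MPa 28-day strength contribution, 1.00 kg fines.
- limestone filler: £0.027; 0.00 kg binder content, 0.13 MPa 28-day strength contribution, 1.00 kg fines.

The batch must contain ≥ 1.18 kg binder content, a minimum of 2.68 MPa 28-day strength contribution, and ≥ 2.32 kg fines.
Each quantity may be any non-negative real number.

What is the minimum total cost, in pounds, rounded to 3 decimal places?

£0.568

This is a linear program. Let x1 = kg of metakaolin, x2 = kg of limestone filler.
Minimise 0.259x1 + 0.027x2 with:
  1x1 ≥ 1.18   (binder content)
  1.2x1 + 0.13x2 ≥ 2.68   (28-day strength contribution)
  1x1 + 1x2 ≥ 2.32   (fines)
  x1, x2 ≥ 0.
Both inputs are positive at the optimum. Binding constraints: binder content and 28-day strength contribution.
Optimal quantities: metakaolin = 1.18 kg, limestone filler = 9.723 kg.
Hence cost = 0.259·1.18 + 0.027·9.723 = £0.56814.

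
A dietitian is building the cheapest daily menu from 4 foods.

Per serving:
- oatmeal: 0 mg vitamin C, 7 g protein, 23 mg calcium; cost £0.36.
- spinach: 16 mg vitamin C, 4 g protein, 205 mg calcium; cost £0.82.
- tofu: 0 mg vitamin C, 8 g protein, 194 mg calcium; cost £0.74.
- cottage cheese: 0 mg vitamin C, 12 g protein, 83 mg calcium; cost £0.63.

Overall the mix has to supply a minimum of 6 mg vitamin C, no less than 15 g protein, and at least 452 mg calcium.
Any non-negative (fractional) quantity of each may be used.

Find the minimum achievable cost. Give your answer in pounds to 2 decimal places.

£1.74

This is a linear program. Let x1 = servings of oatmeal, x2 = servings of spinach, x3 = servings of tofu, x4 = servings of cottage cheese.
Minimize 0.36x1 + 0.82x2 + 0.74x3 + 0.63x4 s.t.:
  16x2 ≥ 6   (vitamin C)
  7x1 + 4x2 + 8x3 + 12x4 ≥ 15   (protein)
  23x1 + 205x2 + 194x3 + 83x4 ≥ 452   (calcium)
  x1, x2, x3, x4 ≥ 0.
The cheapest feasible vertex uses only spinach, tofu; oatmeal, cottage cheese are not used. Binding constraints: vitamin C and calcium.
So spinach = 0.375 servings, tofu = 1.934 servings.
Objective = 0.82·0.375 + 0.74·1.934 = 1.7387.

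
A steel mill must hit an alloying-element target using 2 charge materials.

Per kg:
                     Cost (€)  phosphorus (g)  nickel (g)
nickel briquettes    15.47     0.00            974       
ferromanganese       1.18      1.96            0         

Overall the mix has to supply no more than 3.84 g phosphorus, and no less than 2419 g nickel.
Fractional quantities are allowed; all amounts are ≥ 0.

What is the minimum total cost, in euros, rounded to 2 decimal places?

€38.42

This is a linear program. Let x1 = kg of nickel briquettes, x2 = kg of ferromanganese.
Minimise 15.47x1 + 1.18x2 subject to:
  1.96x2 ≤ 3.84   (phosphorus)
  974x1 ≥ 2419   (nickel)
  x1, x2 ≥ 0.
The optimal basis is {nickel briquettes}; ferromanganese drops out. There the nickel constraint is tight.
That vertex is x1 = 2.4836.
Hence cost = 15.47·2.4836 = €38.4213.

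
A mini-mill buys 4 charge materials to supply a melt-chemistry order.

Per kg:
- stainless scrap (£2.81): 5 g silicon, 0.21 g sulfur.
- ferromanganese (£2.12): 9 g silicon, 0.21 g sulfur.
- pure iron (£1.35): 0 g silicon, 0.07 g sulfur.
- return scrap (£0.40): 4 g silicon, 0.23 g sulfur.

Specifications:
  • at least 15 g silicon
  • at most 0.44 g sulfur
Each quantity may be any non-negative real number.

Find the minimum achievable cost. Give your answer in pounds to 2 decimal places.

Set it up as a linear program. Let x1 = kg of stainless scrap, x2 = kg of ferromanganese, x3 = kg of pure iron, x4 = kg of return scrap.
min 2.81x1 + 2.12x2 + 1.35x3 + 0.4x4 with:
  5x1 + 9x2 + 4x4 ≥ 15   (silicon)
  0.21x1 + 0.21x2 + 0.07x3 + 0.23x4 ≤ 0.44   (sulfur)
  x1, x2, x3, x4 ≥ 0.
The optimal basis is {ferromanganese, return scrap}; stainless scrap, pure iron drop out. There the silicon and sulfur constraints are tight.
That vertex is x2 = 1.374, x4 = 0.6585.
Cost = 2.12·1.374 + 0.4·0.6585 = 3.1763.

£3.18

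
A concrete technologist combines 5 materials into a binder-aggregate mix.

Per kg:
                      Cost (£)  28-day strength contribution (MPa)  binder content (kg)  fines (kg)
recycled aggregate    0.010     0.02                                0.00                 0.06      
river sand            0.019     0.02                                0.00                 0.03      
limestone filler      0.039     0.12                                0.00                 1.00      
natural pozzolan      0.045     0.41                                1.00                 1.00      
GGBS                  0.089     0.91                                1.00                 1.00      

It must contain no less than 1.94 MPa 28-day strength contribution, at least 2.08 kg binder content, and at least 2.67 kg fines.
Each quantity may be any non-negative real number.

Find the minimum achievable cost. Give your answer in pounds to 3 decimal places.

£0.195

Let x1 = kg of recycled aggregate, x2 = kg of river sand, x3 = kg of limestone filler, x4 = kg of natural pozzolan, x5 = kg of GGBS.
Minimise 0.01x1 + 0.019x2 + 0.039x3 + 0.045x4 + 0.089x5 s.t.:
  0.02x1 + 0.02x2 + 0.12x3 + 0.41x4 + 0.91x5 ≥ 1.94   (28-day strength contribution)
  1x4 + 1x5 ≥ 2.08   (binder content)
  0.06x1 + 0.03x2 + 1x3 + 1x4 + 1x5 ≥ 2.67   (fines)
  x1, x2, x3, x4, x5 ≥ 0.
The minimum-cost mix takes nothing from recycled aggregate, river sand, limestone filler — only natural pozzolan, GGBS. There the 28-day strength contribution and fines constraints are tight.
Optimal quantities: natural pozzolan = 0.9794 kg, GGBS = 1.691 kg.
Total cost: 0.045·0.9794 + 0.089·1.691 = 0.19457.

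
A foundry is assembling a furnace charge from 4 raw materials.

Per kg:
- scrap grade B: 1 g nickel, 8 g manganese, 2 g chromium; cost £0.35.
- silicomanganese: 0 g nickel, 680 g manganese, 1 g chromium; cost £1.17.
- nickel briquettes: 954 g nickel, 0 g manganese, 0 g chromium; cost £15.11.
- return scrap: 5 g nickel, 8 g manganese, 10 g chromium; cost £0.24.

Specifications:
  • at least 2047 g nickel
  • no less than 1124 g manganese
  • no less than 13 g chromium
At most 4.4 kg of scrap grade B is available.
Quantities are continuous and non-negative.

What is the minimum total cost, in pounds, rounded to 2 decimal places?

Treat it as an LP. Let x1 = kg of scrap grade B, x2 = kg of silicomanganese, x3 = kg of nickel briquettes, x4 = kg of return scrap.
Minimize 0.35x1 + 1.17x2 + 15.11x3 + 0.24x4 with:
  1x1 + 954x3 + 5x4 ≥ 2047   (nickel)
  8x1 + 680x2 + 8x4 ≥ 1124   (manganese)
  2x1 + 1x2 + 10x4 ≥ 13   (chromium)
  x1 ≤ 4.4
  x1, x2, x3, x4 ≥ 0.
The cheapest feasible vertex uses only silicomanganese, nickel briquettes, return scrap; scrap grade B is not used. There the nickel, manganese, chromium constraints are tight.
Solving gives x2 = 1.6396, x3 = 2.1397, x4 = 1.136.
Cost = 1.17·1.6396 + 15.11·2.1397 + 0.24·1.136 = 34.5218.

£34.52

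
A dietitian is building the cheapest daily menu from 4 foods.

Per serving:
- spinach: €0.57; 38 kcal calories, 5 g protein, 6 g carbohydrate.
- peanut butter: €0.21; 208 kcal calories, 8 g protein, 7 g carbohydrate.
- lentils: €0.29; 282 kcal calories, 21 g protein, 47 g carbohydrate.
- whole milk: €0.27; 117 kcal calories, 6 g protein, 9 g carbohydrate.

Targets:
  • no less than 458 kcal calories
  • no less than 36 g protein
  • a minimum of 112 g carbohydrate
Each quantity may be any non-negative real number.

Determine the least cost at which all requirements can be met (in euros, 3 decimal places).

Set it up as a linear program. Let x1 = servings of spinach, x2 = servings of peanut butter, x3 = servings of lentils, x4 = servings of whole milk.
Minimize 0.57x1 + 0.21x2 + 0.29x3 + 0.27x4 s.t.:
  38x1 + 208x2 + 282x3 + 117x4 ≥ 458   (calories)
  5x1 + 8x2 + 21x3 + 6x4 ≥ 36   (protein)
  6x1 + 7x2 + 47x3 + 9x4 ≥ 112   (carbohydrate)
  x1, x2, x3, x4 ≥ 0.
The optimal basis is {lentils}; spinach, peanut butter, whole milk drop out. The carbohydrate requirement is met with equality.
Optimal quantities: lentils = 2.383 servings.
Objective = 0.29·2.383 = 0.69107.

€0.691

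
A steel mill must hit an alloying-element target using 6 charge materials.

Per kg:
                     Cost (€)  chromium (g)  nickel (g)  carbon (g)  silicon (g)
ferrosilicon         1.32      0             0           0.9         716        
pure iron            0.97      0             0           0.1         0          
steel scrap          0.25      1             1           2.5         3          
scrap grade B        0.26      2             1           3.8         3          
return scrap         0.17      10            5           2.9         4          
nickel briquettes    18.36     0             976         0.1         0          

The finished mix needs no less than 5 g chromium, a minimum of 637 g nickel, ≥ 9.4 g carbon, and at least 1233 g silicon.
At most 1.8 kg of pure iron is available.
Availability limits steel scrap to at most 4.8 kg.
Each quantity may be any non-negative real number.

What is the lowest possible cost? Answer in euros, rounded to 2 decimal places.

€14.44

Let x1 = kg of ferrosilicon, x2 = kg of pure iron, x3 = kg of steel scrap, x4 = kg of scrap grade B, x5 = kg of return scrap, x6 = kg of nickel briquettes.
Minimise 1.32x1 + 0.97x2 + 0.25x3 + 0.26x4 + 0.17x5 + 18.36x6 s.t.:
  1x3 + 2x4 + 10x5 ≥ 5   (chromium)
  1x3 + 1x4 + 5x5 + 976x6 ≥ 637   (nickel)
  0.9x1 + 0.1x2 + 2.5x3 + 3.8x4 + 2.9x5 + 0.1x6 ≥ 9.4   (carbon)
  716x1 + 3x3 + 3x4 + 4x5 ≥ 1233   (silicon)
  x2 ≤ 1.8
  x3 ≤ 4.8
  x1, x2, x3, x4, x5, x6 ≥ 0.
At the optimum only ferrosilicon, return scrap, nickel briquettes are positive (pure iron, steel scrap, scrap grade B = 0). The nickel, carbon, silicon requirements are met with equality.
That vertex is x1 = 1.707, x5 = 2.69, x6 = 0.6389.
Hence cost = 1.32·1.707 + 0.17·2.69 + 18.36·0.6389 = €14.4407.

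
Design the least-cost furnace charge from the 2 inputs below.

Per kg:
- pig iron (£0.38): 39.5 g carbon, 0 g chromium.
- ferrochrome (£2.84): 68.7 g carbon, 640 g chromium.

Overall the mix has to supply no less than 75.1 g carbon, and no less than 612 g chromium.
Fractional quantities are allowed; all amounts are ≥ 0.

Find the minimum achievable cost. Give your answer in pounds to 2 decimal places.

Set it up as a linear program. Let x1 = kg of pig iron, x2 = kg of ferrochrome.
Minimise 0.38x1 + 2.84x2 subject to:
  39.5x1 + 68.7x2 ≥ 75.1   (carbon)
  640x2 ≥ 612   (chromium)
  x1, x2 ≥ 0.
Both inputs are positive at the optimum. There the carbon and chromium constraints are tight.
Solving gives x1 = 0.2381, x2 = 0.9563.
Cost = 0.38·0.2381 + 2.84·0.9563 = 2.8064.

£2.81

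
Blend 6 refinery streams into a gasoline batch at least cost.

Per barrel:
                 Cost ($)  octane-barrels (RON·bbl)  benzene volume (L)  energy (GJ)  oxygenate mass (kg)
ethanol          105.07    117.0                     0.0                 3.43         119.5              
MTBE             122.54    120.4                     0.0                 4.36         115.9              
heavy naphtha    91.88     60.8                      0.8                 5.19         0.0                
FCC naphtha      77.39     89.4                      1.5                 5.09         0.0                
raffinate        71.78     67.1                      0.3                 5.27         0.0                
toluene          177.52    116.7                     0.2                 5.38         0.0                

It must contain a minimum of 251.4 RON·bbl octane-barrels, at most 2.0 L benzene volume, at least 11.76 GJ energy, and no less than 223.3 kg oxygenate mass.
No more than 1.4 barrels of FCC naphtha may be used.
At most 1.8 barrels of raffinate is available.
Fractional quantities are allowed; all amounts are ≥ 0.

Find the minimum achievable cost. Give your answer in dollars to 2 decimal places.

This is a linear program. Let x1 = barrels of ethanol, x2 = barrels of MTBE, x3 = barrels of heavy naphtha, x4 = barrels of FCC naphtha, x5 = barrels of raffinate, x6 = barrels of toluene.
min 105.07x1 + 122.54x2 + 91.88x3 + 77.39x4 + 71.78x5 + 177.52x6 s.t.:
  117x1 + 120.4x2 + 60.8x3 + 89.4x4 + 67.1x5 + 116.7x6 ≥ 251.4   (octane-barrels)
  0.8x3 + 1.5x4 + 0.3x5 + 0.2x6 ≤ 2   (benzene volume)
  3.43x1 + 4.36x2 + 5.19x3 + 5.09x4 + 5.27x5 + 5.38x6 ≥ 11.76   (energy)
  119.5x1 + 115.9x2 ≥ 223.3   (oxygenate mass)
  x4 ≤ 1.4
  x5 ≤ 1.8
  x1, x2, x3, x4, x5, x6 ≥ 0.
The minimum-cost mix takes nothing from MTBE, heavy naphtha, FCC naphtha, toluene — only ethanol, raffinate. Binding constraints: energy and oxygenate mass.
So ethanol = 1.8686 barrels, raffinate = 1.0153 barrels.
Objective = 105.07·1.8686 + 71.78·1.0153 = 269.2120.

$269.21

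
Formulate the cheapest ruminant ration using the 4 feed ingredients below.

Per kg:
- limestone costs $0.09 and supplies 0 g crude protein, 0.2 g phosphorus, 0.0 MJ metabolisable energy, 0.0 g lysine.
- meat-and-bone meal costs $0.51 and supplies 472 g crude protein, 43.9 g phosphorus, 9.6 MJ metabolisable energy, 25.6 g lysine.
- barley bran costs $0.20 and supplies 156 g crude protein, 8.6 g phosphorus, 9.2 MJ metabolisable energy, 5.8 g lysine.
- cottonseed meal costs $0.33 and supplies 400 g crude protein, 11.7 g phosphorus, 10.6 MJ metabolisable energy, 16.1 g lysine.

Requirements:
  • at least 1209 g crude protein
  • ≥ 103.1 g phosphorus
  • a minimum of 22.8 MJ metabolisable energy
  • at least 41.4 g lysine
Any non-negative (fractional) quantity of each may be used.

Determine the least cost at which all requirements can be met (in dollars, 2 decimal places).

Let x1 = kg of limestone, x2 = kg of meat-and-bone meal, x3 = kg of barley bran, x4 = kg of cottonseed meal.
Minimise 0.09x1 + 0.51x2 + 0.2x3 + 0.33x4 with:
  472x2 + 156x3 + 400x4 ≥ 1209   (crude protein)
  0.2x1 + 43.9x2 + 8.6x3 + 11.7x4 ≥ 103.1   (phosphorus)
  9.6x2 + 9.2x3 + 10.6x4 ≥ 22.8   (metabolisable energy)
  25.6x2 + 5.8x3 + 16.1x4 ≥ 41.4   (lysine)
  x1, x2, x3, x4 ≥ 0.
At the optimum only meat-and-bone meal, cottonseed meal are positive (limestone, barley bran = 0). There the crude protein and phosphorus constraints are tight.
Solving gives x2 = 2.251, x4 = 0.3665.
Objective = 0.51·2.251 + 0.33·0.3665 = 1.2690.

$1.27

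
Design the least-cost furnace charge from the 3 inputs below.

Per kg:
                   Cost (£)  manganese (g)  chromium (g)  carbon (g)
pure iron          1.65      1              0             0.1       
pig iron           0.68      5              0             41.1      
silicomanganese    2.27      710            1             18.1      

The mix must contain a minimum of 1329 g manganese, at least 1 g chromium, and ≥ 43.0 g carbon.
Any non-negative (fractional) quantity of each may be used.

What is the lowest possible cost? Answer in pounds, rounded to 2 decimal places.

£4.40

Let x1 = kg of pure iron, x2 = kg of pig iron, x3 = kg of silicomanganese.
Minimise 1.65x1 + 0.68x2 + 2.27x3 s.t.:
  1x1 + 5x2 + 710x3 ≥ 1329   (manganese)
  1x3 ≥ 1   (chromium)
  0.1x1 + 41.1x2 + 18.1x3 ≥ 43   (carbon)
  x1, x2, x3 ≥ 0.
The optimal basis is {pig iron, silicomanganese}; pure iron drops out. Binding constraints: manganese and carbon.
So pig iron = 0.2226 kg, silicomanganese = 1.87 kg.
Total cost: 0.68·0.2226 + 2.27·1.87 = 4.3963.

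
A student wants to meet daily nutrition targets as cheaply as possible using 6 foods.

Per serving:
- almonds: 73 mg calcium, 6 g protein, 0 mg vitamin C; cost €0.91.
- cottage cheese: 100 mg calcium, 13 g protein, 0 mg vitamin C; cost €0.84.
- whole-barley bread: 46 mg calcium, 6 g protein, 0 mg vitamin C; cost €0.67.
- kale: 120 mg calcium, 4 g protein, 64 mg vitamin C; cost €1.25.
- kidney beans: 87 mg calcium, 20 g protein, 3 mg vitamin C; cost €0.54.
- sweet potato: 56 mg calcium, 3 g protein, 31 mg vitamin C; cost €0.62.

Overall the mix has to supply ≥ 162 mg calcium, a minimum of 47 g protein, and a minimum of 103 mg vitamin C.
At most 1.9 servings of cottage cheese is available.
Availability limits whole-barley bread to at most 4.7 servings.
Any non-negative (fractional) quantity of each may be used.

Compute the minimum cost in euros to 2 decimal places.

This is a linear program. Let x1 = servings of almonds, x2 = servings of cottage cheese, x3 = servings of whole-barley bread, x4 = servings of kale, x5 = servings of kidney beans, x6 = servings of sweet potato.
min 0.91x1 + 0.84x2 + 0.67x3 + 1.25x4 + 0.54x5 + 0.62x6 s.t.:
  73x1 + 100x2 + 46x3 + 120x4 + 87x5 + 56x6 ≥ 162   (calcium)
  6x1 + 13x2 + 6x3 + 4x4 + 20x5 + 3x6 ≥ 47   (protein)
  64x4 + 3x5 + 31x6 ≥ 103   (vitamin C)
  x2 ≤ 1.9
  x3 ≤ 4.7
  x1, x2, x3, x4, x5, x6 ≥ 0.
The cheapest feasible vertex uses only kidney beans, sweet potato; almonds, cottage cheese, whole-barley bread, kale are not used. The protein and vitamin C requirements are met with equality.
That vertex is x5 = 1.879, x6 = 3.141.
Objective = 0.54·1.879 + 0.62·3.141 = 2.9621.

€2.96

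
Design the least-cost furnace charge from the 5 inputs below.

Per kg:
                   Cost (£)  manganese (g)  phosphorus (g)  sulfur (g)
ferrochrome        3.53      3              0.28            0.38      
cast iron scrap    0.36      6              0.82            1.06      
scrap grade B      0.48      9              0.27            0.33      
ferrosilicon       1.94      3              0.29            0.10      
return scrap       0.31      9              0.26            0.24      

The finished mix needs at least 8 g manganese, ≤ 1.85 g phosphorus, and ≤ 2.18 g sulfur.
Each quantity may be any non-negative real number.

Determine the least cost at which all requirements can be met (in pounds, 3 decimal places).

£0.276

Let x1 = kg of ferrochrome, x2 = kg of cast iron scrap, x3 = kg of scrap grade B, x4 = kg of ferrosilicon, x5 = kg of return scrap.
Minimize 3.53x1 + 0.36x2 + 0.48x3 + 1.94x4 + 0.31x5 with:
  3x1 + 6x2 + 9x3 + 3x4 + 9x5 ≥ 8   (manganese)
  0.28x1 + 0.82x2 + 0.27x3 + 0.29x4 + 0.26x5 ≤ 1.85   (phosphorus)
  0.38x1 + 1.06x2 + 0.33x3 + 0.1x4 + 0.24x5 ≤ 2.18   (sulfur)
  x1, x2, x3, x4, x5 ≥ 0.
The cheapest feasible vertex uses only return scrap; ferrochrome, cast iron scrap, scrap grade B, ferrosilicon are not used. There the manganese constraint is tight.
That vertex is x5 = 0.8889.
Hence cost = 0.31·0.8889 = £0.27556.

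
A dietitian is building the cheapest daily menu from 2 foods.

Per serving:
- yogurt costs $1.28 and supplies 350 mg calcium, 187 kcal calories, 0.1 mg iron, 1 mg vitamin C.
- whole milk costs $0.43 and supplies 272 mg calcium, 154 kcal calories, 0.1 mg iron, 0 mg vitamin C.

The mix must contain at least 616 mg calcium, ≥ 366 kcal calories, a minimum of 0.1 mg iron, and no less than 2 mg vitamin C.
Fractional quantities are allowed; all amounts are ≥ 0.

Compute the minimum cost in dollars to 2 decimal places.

$2.56

Set it up as a linear program. Let x1 = servings of yogurt, x2 = servings of whole milk.
Minimise 1.28x1 + 0.43x2 s.t.:
  350x1 + 272x2 ≥ 616   (calcium)
  187x1 + 154x2 ≥ 366   (calories)
  0.1x1 + 0.1x2 ≥ 0.1   (iron)
  1x1 ≥ 2   (vitamin C)
  x1, x2 ≥ 0.
The cheapest feasible vertex uses only yogurt; whole milk is not used. There the vitamin C constraint is tight.
Optimal quantities: yogurt = 2 servings.
Cost = 1.28·2 = 2.5600.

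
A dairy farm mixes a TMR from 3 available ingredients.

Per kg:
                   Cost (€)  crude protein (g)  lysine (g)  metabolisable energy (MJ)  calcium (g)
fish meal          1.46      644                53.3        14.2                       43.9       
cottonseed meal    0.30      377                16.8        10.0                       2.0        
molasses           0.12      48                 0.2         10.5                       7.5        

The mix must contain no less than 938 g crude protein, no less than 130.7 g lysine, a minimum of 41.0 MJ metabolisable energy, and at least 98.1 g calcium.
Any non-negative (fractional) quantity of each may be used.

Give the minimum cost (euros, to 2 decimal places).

€3.45

Let x1 = kg of fish meal, x2 = kg of cottonseed meal, x3 = kg of molasses.
min 1.46x1 + 0.3x2 + 0.12x3 with:
  644x1 + 377x2 + 48x3 ≥ 938   (crude protein)
  53.3x1 + 16.8x2 + 0.2x3 ≥ 130.7   (lysine)
  14.2x1 + 10x2 + 10.5x3 ≥ 41   (metabolisable energy)
  43.9x1 + 2x2 + 7.5x3 ≥ 98.1   (calcium)
  x1, x2, x3 ≥ 0.
All 3 inputs are positive at the optimum. The lysine, metabolisable energy, calcium requirements are met with equality.
Optimal quantities: fish meal = 2.173 kg, cottonseed meal = 0.8837 kg, molasses = 0.1242 kg.
Total cost: 1.46·2.173 + 0.3·0.8837 + 0.12·0.1242 = 3.4526.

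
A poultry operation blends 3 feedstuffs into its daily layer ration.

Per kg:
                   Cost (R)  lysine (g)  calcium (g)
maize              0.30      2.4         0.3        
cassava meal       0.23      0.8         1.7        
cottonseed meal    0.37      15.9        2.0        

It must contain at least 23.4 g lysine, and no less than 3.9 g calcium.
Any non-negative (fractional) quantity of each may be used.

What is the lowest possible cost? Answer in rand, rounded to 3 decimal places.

R0.671

Let x1 = kg of maize, x2 = kg of cassava meal, x3 = kg of cottonseed meal.
Minimise 0.3x1 + 0.23x2 + 0.37x3 s.t.:
  2.4x1 + 0.8x2 + 15.9x3 ≥ 23.4   (lysine)
  0.3x1 + 1.7x2 + 2x3 ≥ 3.9   (calcium)
  x1, x2, x3 ≥ 0.
At the optimum only cassava meal, cottonseed meal are positive (maize = 0). There the lysine and calcium constraints are tight.
So cassava meal = 0.5981 kg, cottonseed meal = 1.442 kg.
Cost = 0.23·0.5981 + 0.37·1.442 = 0.67110.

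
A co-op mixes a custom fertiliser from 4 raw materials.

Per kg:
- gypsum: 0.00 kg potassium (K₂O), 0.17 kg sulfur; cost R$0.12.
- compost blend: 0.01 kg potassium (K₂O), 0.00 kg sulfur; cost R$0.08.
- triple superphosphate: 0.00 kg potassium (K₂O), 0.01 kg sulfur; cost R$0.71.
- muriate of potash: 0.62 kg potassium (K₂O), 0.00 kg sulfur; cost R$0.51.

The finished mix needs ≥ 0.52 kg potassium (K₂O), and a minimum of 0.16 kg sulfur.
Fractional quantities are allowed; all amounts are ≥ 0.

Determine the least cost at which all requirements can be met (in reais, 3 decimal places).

R$0.541

This is a linear program. Let x1 = kg of gypsum, x2 = kg of compost blend, x3 = kg of triple superphosphate, x4 = kg of muriate of potash.
min 0.12x1 + 0.08x2 + 0.71x3 + 0.51x4 subject to:
  0.01x2 + 0.62x4 ≥ 0.52   (potassium (K₂O))
  0.17x1 + 0.01x3 ≥ 0.16   (sulfur)
  x1, x2, x3, x4 ≥ 0.
The cheapest feasible vertex uses only gypsum, muriate of potash; compost blend, triple superphosphate are not used. The potassium (K₂O) and sulfur requirements are met with equality.
Solving gives x1 = 0.9412, x4 = 0.8387.
Objective = 0.12·0.9412 + 0.51·0.8387 = 0.54068.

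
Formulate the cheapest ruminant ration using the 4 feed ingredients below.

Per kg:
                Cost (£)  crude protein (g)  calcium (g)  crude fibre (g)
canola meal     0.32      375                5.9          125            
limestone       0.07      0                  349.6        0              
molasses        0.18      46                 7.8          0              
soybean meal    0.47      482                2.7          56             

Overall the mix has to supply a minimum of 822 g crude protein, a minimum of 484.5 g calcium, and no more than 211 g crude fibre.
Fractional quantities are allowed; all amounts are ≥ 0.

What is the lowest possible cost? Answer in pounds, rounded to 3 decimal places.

Set it up as a linear program. Let x1 = kg of canola meal, x2 = kg of limestone, x3 = kg of molasses, x4 = kg of soybean meal.
Minimise 0.32x1 + 0.07x2 + 0.18x3 + 0.47x4 with:
  375x1 + 46x3 + 482x4 ≥ 822   (crude protein)
  5.9x1 + 349.6x2 + 7.8x3 + 2.7x4 ≥ 484.5   (calcium)
  125x1 + 56x4 ≤ 211   (crude fibre)
  x1, x2, x3, x4 ≥ 0.
The minimum-cost mix takes nothing from molasses — only canola meal, limestone, soybean meal. Binding constraints: crude protein, calcium, crude fibre.
Optimal quantities: canola meal = 1.418 kg, limestone = 1.357 kg, soybean meal = 0.6019 kg.
Cost = 0.32·1.418 + 0.07·1.357 + 0.47·0.6019 = 0.83164.

£0.832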